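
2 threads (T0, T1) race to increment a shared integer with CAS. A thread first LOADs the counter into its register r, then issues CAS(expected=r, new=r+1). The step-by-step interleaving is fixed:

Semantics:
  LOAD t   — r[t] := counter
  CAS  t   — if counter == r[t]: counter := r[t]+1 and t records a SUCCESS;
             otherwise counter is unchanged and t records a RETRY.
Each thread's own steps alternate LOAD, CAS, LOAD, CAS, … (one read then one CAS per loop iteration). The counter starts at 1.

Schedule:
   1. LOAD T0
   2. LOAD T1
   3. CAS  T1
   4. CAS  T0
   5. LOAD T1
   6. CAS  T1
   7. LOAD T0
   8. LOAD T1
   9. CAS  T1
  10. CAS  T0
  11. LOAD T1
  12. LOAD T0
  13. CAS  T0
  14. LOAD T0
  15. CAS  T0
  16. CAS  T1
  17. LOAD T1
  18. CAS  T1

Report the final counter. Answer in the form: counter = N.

counter = 7

[1] T0.load  rd  (counter 1, T0.r 1)
[2] T1.load  rd  (counter 1, T1.r 1)
[3] T1.cas  hit  (counter 2, T1.r 1)
[4] T0.cas  miss  (counter 2, T0.r 1)
[5] T1.load  rd  (counter 2, T1.r 2)
[6] T1.cas  hit  (counter 3, T1.r 2)
[7] T0.load  rd  (counter 3, T0.r 3)
[8] T1.load  rd  (counter 3, T1.r 3)
[9] T1.cas  hit  (counter 4, T1.r 3)
[10] T0.cas  miss  (counter 4, T0.r 3)
[11] T1.load  rd  (counter 4, T1.r 4)
[12] T0.load  rd  (counter 4, T0.r 4)
[13] T0.cas  hit  (counter 5, T0.r 4)
[14] T0.load  rd  (counter 5, T0.r 5)
[15] T0.cas  hit  (counter 6, T0.r 5)
[16] T1.cas  miss  (counter 6, T1.r 4)
[17] T1.load  rd  (counter 6, T1.r 6)
[18] T1.cas  hit  (counter 7, T1.r 6)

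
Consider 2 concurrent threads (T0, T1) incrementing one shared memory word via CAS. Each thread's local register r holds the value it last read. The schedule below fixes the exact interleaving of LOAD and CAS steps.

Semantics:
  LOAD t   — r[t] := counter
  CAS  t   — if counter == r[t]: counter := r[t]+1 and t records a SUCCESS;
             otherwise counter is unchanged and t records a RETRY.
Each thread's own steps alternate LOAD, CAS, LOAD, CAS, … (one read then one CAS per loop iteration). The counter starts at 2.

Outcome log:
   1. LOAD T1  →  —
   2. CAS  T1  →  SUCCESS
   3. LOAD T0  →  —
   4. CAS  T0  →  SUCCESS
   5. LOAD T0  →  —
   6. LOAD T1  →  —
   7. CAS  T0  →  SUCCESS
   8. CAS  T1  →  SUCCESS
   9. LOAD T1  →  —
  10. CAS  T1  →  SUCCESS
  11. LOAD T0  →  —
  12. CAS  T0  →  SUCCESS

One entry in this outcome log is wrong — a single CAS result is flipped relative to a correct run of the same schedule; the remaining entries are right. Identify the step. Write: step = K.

step = 8

Correct run:
1. LOAD T1 → mem=2 r[T1]=2 [LOAD]
2. CAS T1 → mem=3 r[T1]=2 [OK]
3. LOAD T0 → mem=3 r[T0]=3 [LOAD]
4. CAS T0 → mem=4 r[T0]=3 [OK]
5. LOAD T0 → mem=4 r[T0]=4 [LOAD]
6. LOAD T1 → mem=4 r[T1]=4 [LOAD]
7. CAS T0 → mem=5 r[T0]=4 [OK]
8. CAS T1 → mem=5 r[T1]=4 [RETRY]
9. LOAD T1 → mem=5 r[T1]=5 [LOAD]
10. CAS T1 → mem=6 r[T1]=5 [OK]
11. LOAD T0 → mem=6 r[T0]=6 [LOAD]
12. CAS T0 → mem=7 r[T0]=6 [OK]
Log disagrees first at step 8.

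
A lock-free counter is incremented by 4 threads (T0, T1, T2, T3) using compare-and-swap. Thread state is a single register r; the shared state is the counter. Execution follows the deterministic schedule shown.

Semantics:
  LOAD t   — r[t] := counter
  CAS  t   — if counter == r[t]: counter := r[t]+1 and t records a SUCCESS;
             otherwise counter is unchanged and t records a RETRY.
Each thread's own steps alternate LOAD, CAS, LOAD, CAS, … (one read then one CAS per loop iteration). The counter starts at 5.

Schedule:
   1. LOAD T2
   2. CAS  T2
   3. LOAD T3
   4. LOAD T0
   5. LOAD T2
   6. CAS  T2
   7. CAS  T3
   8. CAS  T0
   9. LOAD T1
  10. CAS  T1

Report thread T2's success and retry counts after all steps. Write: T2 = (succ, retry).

T2 = (2, 0)

T2 LOAD — after: cnt=5, r=5 — load
T2 CAS — after: cnt=6, r=5 — ok
T3 LOAD — after: cnt=6, r=6 — load
T0 LOAD — after: cnt=6, r=6 — load
T2 LOAD — after: cnt=6, r=6 — load
T2 CAS — after: cnt=7, r=6 — ok
T3 CAS — after: cnt=7, r=6 — retry
T0 CAS — after: cnt=7, r=6 — retry
T1 LOAD — after: cnt=7, r=7 — load
T1 CAS — after: cnt=8, r=7 — ok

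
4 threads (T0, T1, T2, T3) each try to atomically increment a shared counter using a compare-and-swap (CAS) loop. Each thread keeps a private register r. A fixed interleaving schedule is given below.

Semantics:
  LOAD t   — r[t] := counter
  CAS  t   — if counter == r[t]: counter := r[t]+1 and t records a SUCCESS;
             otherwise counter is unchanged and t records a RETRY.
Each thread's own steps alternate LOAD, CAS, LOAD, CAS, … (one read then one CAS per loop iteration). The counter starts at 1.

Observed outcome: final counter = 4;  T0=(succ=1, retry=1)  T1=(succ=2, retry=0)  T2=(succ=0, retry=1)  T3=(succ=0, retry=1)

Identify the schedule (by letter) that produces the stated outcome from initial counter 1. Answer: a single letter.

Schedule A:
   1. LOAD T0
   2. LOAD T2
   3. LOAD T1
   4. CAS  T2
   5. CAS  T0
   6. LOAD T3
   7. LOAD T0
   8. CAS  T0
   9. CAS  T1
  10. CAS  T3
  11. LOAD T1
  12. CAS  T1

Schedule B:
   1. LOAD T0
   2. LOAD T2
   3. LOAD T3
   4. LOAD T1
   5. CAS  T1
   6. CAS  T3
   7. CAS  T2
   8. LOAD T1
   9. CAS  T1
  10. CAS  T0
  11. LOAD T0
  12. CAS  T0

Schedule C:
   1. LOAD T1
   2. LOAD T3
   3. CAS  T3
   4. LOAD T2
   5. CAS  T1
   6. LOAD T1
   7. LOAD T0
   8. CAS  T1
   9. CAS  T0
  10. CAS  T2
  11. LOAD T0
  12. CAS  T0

Run B:
step 1: T0 LOAD ⇒ load; ctr=1 reg=1
step 2: T2 LOAD ⇒ load; ctr=1 reg=1
step 3: T3 LOAD ⇒ load; ctr=1 reg=1
step 4: T1 LOAD ⇒ load; ctr=1 reg=1
step 5: T1 CAS ⇒ ok; ctr=2 reg=1
step 6: T3 CAS ⇒ retry; ctr=2 reg=1
step 7: T2 CAS ⇒ retry; ctr=2 reg=1
step 8: T1 LOAD ⇒ load; ctr=2 reg=2
step 9: T1 CAS ⇒ ok; ctr=3 reg=2
step 10: T0 CAS ⇒ retry; ctr=3 reg=1
step 11: T0 LOAD ⇒ load; ctr=3 reg=3
step 12: T0 CAS ⇒ ok; ctr=4 reg=3

B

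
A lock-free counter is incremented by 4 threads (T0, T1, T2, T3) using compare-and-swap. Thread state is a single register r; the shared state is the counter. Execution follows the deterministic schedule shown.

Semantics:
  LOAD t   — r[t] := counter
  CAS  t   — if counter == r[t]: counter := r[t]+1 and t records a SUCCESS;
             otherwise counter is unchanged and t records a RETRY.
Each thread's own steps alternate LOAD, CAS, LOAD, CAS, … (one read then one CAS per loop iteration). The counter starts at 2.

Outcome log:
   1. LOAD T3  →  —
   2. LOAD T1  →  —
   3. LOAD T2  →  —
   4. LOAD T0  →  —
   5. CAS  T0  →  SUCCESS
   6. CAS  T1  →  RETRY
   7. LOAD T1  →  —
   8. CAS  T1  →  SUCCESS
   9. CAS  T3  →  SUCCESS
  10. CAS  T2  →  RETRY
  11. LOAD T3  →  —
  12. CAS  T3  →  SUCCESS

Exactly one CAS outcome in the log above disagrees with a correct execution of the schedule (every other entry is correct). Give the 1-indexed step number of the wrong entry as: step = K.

step = 9

Correct run:
step 1: T3 LOAD ⇒ load; ctr=2 reg=2
step 2: T1 LOAD ⇒ load; ctr=2 reg=2
step 3: T2 LOAD ⇒ load; ctr=2 reg=2
step 4: T0 LOAD ⇒ load; ctr=2 reg=2
step 5: T0 CAS ⇒ ok; ctr=3 reg=2
step 6: T1 CAS ⇒ retry; ctr=3 reg=2
step 7: T1 LOAD ⇒ load; ctr=3 reg=3
step 8: T1 CAS ⇒ ok; ctr=4 reg=3
step 9: T3 CAS ⇒ retry; ctr=4 reg=2
step 10: T2 CAS ⇒ retry; ctr=4 reg=2
step 11: T3 LOAD ⇒ load; ctr=4 reg=4
step 12: T3 CAS ⇒ ok; ctr=5 reg=4
Mismatch at 9.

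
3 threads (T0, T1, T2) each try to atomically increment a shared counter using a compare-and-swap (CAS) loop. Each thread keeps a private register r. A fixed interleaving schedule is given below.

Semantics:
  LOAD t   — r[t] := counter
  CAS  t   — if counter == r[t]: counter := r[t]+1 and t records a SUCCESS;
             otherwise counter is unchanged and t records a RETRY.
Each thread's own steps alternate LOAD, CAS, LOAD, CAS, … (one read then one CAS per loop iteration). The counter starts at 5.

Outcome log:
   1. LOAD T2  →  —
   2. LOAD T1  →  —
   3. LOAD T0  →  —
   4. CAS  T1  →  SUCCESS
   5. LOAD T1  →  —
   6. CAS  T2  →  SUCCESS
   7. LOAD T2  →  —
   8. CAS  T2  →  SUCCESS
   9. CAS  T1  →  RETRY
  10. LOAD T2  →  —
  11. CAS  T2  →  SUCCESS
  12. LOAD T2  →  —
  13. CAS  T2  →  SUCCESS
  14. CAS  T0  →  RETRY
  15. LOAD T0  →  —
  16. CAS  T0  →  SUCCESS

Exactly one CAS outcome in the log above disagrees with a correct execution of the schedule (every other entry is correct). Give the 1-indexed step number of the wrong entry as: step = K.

step = 6

Reference trace:
T2 LOAD — after: cnt=5, r=5 — load
T1 LOAD — after: cnt=5, r=5 — load
T0 LOAD — after: cnt=5, r=5 — load
T1 CAS — after: cnt=6, r=5 — ok
T1 LOAD — after: cnt=6, r=6 — load
T2 CAS — after: cnt=6, r=5 — retry
T2 LOAD — after: cnt=6, r=6 — load
T2 CAS — after: cnt=7, r=6 — ok
T1 CAS — after: cnt=7, r=6 — retry
T2 LOAD — after: cnt=7, r=7 — load
T2 CAS — after: cnt=8, r=7 — ok
T2 LOAD — after: cnt=8, r=8 — load
T2 CAS — after: cnt=9, r=8 — ok
T0 CAS — after: cnt=9, r=5 — retry
T0 LOAD — after: cnt=9, r=9 — load
T0 CAS — after: cnt=10, r=9 — ok
Flip is step 6.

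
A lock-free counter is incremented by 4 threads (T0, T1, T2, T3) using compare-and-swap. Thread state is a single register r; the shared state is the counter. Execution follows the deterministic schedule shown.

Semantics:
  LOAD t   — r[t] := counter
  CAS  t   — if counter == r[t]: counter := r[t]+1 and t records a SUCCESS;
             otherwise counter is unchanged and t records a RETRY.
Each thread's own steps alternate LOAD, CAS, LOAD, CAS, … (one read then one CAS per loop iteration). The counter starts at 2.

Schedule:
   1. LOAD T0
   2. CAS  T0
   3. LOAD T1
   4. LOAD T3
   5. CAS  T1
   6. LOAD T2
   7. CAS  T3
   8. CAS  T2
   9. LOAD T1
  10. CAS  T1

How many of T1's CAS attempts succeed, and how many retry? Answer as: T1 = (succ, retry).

step 1: T0 LOAD ⇒ load; ctr=2 reg=2
step 2: T0 CAS ⇒ ok; ctr=3 reg=2
step 3: T1 LOAD ⇒ load; ctr=3 reg=3
step 4: T3 LOAD ⇒ load; ctr=3 reg=3
step 5: T1 CAS ⇒ ok; ctr=4 reg=3
step 6: T2 LOAD ⇒ load; ctr=4 reg=4
step 7: T3 CAS ⇒ retry; ctr=4 reg=3
step 8: T2 CAS ⇒ ok; ctr=5 reg=4
step 9: T1 LOAD ⇒ load; ctr=5 reg=5
step 10: T1 CAS ⇒ ok; ctr=6 reg=5

T1 = (2, 0)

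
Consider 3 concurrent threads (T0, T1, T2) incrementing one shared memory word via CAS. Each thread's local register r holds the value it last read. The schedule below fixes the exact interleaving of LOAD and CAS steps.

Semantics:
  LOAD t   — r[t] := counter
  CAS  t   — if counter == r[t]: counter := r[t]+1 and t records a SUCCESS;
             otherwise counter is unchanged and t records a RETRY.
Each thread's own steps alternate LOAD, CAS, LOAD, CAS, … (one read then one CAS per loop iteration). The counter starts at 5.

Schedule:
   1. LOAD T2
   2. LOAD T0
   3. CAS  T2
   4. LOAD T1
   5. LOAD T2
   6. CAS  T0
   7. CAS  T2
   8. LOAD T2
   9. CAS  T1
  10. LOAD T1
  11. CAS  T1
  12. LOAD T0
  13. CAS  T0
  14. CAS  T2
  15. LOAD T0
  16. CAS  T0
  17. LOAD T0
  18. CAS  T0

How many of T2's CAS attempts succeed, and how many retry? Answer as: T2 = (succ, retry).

   1) LOAD T2:  M=5  r_T2=5
   2) LOAD T0:  M=5  r_T0=5
   3) CAS  T2:  M=6  r_T2=5 ✓
   4) LOAD T1:  M=6  r_T1=6
   5) LOAD T2:  M=6  r_T2=6
   6) CAS  T0:  M=6  r_T0=5 ✗
   7) CAS  T2:  M=7  r_T2=6 ✓
   8) LOAD T2:  M=7  r_T2=7
   9) CAS  T1:  M=7  r_T1=6 ✗
  10) LOAD T1:  M=7  r_T1=7
  11) CAS  T1:  M=8  r_T1=7 ✓
  12) LOAD T0:  M=8  r_T0=8
  13) CAS  T0:  M=9  r_T0=8 ✓
  14) CAS  T2:  M=9  r_T2=7 ✗
  15) LOAD T0:  M=9  r_T0=9
  16) CAS  T0:  M=10  r_T0=9 ✓
  17) LOAD T0:  M=10  r_T0=10
  18) CAS  T0:  M=11  r_T0=10 ✓

T2 = (2, 1)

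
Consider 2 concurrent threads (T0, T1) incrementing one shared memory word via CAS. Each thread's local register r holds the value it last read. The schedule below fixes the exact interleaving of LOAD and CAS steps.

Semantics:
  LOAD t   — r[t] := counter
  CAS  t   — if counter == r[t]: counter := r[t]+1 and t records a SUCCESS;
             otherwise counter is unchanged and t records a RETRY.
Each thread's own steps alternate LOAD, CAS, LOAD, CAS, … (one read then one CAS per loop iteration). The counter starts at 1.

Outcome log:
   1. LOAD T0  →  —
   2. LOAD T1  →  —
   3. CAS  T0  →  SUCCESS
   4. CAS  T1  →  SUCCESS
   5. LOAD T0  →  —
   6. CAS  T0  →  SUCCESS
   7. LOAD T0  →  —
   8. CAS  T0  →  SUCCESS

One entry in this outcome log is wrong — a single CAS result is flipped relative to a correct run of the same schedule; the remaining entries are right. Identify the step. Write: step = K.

Re-executing:
#1 T0 reads 1
#2 T1 reads 1
#3 T0 CAS(1→2) writes; counter now 2
#4 T1 CAS(1→2) fails; counter now 2
#5 T0 reads 2
#6 T0 CAS(2→3) writes; counter now 3
#7 T0 reads 3
#8 T0 CAS(3→4) writes; counter now 4
Mismatch at 4.

step = 4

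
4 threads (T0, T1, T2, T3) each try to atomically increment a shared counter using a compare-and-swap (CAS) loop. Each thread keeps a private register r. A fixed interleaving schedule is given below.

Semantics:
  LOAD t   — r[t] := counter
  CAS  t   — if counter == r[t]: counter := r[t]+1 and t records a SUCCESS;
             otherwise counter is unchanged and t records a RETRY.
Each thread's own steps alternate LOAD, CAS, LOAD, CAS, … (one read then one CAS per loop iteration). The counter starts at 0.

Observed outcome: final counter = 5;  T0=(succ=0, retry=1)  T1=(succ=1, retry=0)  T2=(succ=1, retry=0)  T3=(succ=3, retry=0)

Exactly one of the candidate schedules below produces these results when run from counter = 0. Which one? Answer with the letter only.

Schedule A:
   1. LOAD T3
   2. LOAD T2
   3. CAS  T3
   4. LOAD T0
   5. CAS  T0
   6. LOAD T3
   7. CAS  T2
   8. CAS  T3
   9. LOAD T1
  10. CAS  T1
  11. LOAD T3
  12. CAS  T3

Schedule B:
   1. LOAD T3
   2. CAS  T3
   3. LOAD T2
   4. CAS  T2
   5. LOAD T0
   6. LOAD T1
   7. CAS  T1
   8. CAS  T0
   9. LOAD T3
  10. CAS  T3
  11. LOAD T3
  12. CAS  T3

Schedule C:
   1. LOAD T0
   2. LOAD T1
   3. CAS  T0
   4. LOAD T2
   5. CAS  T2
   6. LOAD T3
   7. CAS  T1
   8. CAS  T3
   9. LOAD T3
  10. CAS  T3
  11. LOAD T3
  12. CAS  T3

Simulating candidate B:
   1) LOAD T3:  M=0  r_T3=0
   2) CAS  T3:  M=1  r_T3=0 ✓
   3) LOAD T2:  M=1  r_T2=1
   4) CAS  T2:  M=2  r_T2=1 ✓
   5) LOAD T0:  M=2  r_T0=2
   6) LOAD T1:  M=2  r_T1=2
   7) CAS  T1:  M=3  r_T1=2 ✓
   8) CAS  T0:  M=3  r_T0=2 ✗
   9) LOAD T3:  M=3  r_T3=3
  10) CAS  T3:  M=4  r_T3=3 ✓
  11) LOAD T3:  M=4  r_T3=4
  12) CAS  T3:  M=5  r_T3=4 ✓

B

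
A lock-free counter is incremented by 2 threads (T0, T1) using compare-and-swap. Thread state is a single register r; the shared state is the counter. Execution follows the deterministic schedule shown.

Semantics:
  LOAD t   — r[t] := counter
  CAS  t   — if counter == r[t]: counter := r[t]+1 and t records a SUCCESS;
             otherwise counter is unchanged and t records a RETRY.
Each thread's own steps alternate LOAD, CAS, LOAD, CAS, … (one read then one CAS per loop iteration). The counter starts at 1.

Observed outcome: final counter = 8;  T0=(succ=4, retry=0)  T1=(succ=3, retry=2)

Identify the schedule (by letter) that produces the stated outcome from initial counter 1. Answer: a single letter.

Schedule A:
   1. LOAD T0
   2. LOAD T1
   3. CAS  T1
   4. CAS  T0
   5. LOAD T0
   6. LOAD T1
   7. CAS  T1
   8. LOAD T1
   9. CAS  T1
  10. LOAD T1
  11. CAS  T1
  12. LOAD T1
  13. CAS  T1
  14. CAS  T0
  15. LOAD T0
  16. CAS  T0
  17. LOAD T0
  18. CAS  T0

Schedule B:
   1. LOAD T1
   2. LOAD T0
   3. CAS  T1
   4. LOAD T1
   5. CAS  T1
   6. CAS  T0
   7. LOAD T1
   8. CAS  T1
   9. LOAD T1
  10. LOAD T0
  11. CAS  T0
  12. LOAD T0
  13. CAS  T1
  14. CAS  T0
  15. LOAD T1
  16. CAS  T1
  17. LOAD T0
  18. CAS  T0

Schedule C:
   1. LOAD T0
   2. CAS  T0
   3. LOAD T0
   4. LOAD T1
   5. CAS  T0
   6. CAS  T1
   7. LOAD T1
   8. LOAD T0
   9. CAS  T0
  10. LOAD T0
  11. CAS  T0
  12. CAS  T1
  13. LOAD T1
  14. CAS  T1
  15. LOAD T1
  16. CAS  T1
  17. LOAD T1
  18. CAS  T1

C

Run C:
   1) LOAD T0:  M=1  r_T0=1
   2) CAS  T0:  M=2  r_T0=1 ✓
   3) LOAD T0:  M=2  r_T0=2
   4) LOAD T1:  M=2  r_T1=2
   5) CAS  T0:  M=3  r_T0=2 ✓
   6) CAS  T1:  M=3  r_T1=2 ✗
   7) LOAD T1:  M=3  r_T1=3
   8) LOAD T0:  M=3  r_T0=3
   9) CAS  T0:  M=4  r_T0=3 ✓
  10) LOAD T0:  M=4  r_T0=4
  11) CAS  T0:  M=5  r_T0=4 ✓
  12) CAS  T1:  M=5  r_T1=3 ✗
  13) LOAD T1:  M=5  r_T1=5
  14) CAS  T1:  M=6  r_T1=5 ✓
  15) LOAD T1:  M=6  r_T1=6
  16) CAS  T1:  M=7  r_T1=6 ✓
  17) LOAD T1:  M=7  r_T1=7
  18) CAS  T1:  M=8  r_T1=7 ✓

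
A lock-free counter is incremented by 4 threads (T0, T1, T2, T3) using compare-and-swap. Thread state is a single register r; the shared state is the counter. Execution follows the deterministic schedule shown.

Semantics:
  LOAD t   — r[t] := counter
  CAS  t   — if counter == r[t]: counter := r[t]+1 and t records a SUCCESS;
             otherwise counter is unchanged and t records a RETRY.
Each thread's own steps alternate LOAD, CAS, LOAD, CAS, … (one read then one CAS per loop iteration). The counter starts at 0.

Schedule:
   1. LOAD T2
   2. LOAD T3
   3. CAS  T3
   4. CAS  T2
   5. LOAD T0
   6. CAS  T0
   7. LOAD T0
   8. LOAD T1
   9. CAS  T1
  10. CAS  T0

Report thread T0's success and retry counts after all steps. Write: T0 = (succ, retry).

T0 = (1, 1)

T2 LOAD — after: cnt=0, r=0 — load
T3 LOAD — after: cnt=0, r=0 — load
T3 CAS — after: cnt=1, r=0 — ok
T2 CAS — after: cnt=1, r=0 — retry
T0 LOAD — after: cnt=1, r=1 — load
T0 CAS — after: cnt=2, r=1 — ok
T0 LOAD — after: cnt=2, r=2 — load
T1 LOAD — after: cnt=2, r=2 — load
T1 CAS — after: cnt=3, r=2 — ok
T0 CAS — after: cnt=3, r=2 — retry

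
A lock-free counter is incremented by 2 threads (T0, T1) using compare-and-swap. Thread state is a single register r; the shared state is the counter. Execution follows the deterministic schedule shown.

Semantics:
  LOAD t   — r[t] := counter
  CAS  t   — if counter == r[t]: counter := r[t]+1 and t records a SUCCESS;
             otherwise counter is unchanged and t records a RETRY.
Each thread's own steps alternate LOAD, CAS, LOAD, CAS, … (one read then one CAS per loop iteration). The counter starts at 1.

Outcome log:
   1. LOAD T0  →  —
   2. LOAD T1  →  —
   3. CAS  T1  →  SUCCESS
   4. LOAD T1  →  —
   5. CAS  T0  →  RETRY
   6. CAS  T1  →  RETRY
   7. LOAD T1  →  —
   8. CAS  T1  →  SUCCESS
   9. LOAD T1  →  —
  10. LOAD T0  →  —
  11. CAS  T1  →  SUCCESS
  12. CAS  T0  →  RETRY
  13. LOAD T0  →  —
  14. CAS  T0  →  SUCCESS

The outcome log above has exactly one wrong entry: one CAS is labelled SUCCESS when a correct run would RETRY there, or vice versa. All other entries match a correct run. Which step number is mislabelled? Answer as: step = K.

step = 6

Re-executing:
   1) LOAD T0:  M=1  r_T0=1
   2) LOAD T1:  M=1  r_T1=1
   3) CAS  T1:  M=2  r_T1=1 ✓
   4) LOAD T1:  M=2  r_T1=2
   5) CAS  T0:  M=2  r_T0=1 ✗
   6) CAS  T1:  M=3  r_T1=2 ✓
   7) LOAD T1:  M=3  r_T1=3
   8) CAS  T1:  M=4  r_T1=3 ✓
   9) LOAD T1:  M=4  r_T1=4
  10) LOAD T0:  M=4  r_T0=4
  11) CAS  T1:  M=5  r_T1=4 ✓
  12) CAS  T0:  M=5  r_T0=4 ✗
  13) LOAD T0:  M=5  r_T0=5
  14) CAS  T0:  M=6  r_T0=5 ✓
Mismatch at 6.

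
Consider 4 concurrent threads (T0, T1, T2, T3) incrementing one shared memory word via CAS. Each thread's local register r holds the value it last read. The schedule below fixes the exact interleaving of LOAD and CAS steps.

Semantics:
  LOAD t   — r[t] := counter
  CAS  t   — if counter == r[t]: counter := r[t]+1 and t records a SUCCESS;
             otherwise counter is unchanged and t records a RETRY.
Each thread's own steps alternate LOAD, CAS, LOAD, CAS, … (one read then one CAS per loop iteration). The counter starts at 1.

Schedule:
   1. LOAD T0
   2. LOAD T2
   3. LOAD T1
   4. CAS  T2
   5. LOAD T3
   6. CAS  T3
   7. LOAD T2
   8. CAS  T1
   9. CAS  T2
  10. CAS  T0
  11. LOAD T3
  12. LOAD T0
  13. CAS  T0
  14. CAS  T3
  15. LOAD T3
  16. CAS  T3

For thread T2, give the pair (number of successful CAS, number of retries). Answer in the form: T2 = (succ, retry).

1. LOAD T0 → mem=1 r[T0]=1 [LOAD]
2. LOAD T2 → mem=1 r[T2]=1 [LOAD]
3. LOAD T1 → mem=1 r[T1]=1 [LOAD]
4. CAS T2 → mem=2 r[T2]=1 [OK]
5. LOAD T3 → mem=2 r[T3]=2 [LOAD]
6. CAS T3 → mem=3 r[T3]=2 [OK]
7. LOAD T2 → mem=3 r[T2]=3 [LOAD]
8. CAS T1 → mem=3 r[T1]=1 [RETRY]
9. CAS T2 → mem=4 r[T2]=3 [OK]
10. CAS T0 → mem=4 r[T0]=1 [RETRY]
11. LOAD T3 → mem=4 r[T3]=4 [LOAD]
12. LOAD T0 → mem=4 r[T0]=4 [LOAD]
13. CAS T0 → mem=5 r[T0]=4 [OK]
14. CAS T3 → mem=5 r[T3]=4 [RETRY]
15. LOAD T3 → mem=5 r[T3]=5 [LOAD]
16. CAS T3 → mem=6 r[T3]=5 [OK]

T2 = (2, 0)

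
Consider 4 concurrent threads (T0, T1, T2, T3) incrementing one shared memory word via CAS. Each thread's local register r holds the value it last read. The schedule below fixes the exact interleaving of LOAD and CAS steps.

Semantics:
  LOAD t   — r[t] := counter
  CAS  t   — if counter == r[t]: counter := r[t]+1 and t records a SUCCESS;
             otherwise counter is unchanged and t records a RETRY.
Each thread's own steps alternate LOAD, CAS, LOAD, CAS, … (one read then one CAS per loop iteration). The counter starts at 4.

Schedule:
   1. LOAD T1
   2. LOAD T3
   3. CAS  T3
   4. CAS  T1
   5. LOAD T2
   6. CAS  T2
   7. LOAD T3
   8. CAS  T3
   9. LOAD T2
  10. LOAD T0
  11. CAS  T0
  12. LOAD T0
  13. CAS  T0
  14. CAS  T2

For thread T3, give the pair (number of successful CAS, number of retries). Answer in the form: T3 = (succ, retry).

#1 T1 reads 4
#2 T3 reads 4
#3 T3 CAS(4→5) writes; counter now 5
#4 T1 CAS(4→5) fails; counter now 5
#5 T2 reads 5
#6 T2 CAS(5→6) writes; counter now 6
#7 T3 reads 6
#8 T3 CAS(6→7) writes; counter now 7
#9 T2 reads 7
#10 T0 reads 7
#11 T0 CAS(7→8) writes; counter now 8
#12 T0 reads 8
#13 T0 CAS(8→9) writes; counter now 9
#14 T2 CAS(7→8) fails; counter now 9

T3 = (2, 0)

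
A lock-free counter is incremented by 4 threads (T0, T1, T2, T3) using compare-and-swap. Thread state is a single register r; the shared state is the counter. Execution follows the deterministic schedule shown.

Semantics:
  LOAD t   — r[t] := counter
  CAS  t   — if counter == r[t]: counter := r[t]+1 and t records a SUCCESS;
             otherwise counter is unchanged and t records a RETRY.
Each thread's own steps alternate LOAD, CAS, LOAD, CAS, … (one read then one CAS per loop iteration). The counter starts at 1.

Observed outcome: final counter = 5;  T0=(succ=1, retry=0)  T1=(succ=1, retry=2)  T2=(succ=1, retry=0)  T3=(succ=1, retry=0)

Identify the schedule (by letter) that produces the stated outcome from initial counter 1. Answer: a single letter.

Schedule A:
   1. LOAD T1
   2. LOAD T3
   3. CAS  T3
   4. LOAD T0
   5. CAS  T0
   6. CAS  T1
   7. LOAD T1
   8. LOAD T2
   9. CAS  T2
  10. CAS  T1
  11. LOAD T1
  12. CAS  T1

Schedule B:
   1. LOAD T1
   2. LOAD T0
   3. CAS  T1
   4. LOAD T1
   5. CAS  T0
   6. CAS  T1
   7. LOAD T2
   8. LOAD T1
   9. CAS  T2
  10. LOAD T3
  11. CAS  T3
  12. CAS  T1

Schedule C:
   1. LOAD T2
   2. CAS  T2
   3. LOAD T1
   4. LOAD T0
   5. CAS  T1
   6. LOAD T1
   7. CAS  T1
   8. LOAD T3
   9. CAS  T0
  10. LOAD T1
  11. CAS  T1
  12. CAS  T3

Tracing schedule A:
1. LOAD T1 → mem=1 r[T1]=1 [LOAD]
2. LOAD T3 → mem=1 r[T3]=1 [LOAD]
3. CAS T3 → mem=2 r[T3]=1 [OK]
4. LOAD T0 → mem=2 r[T0]=2 [LOAD]
5. CAS T0 → mem=3 r[T0]=2 [OK]
6. CAS T1 → mem=3 r[T1]=1 [RETRY]
7. LOAD T1 → mem=3 r[T1]=3 [LOAD]
8. LOAD T2 → mem=3 r[T2]=3 [LOAD]
9. CAS T2 → mem=4 r[T2]=3 [OK]
10. CAS T1 → mem=4 r[T1]=3 [RETRY]
11. LOAD T1 → mem=4 r[T1]=4 [LOAD]
12. CAS T1 → mem=5 r[T1]=4 [OK]

A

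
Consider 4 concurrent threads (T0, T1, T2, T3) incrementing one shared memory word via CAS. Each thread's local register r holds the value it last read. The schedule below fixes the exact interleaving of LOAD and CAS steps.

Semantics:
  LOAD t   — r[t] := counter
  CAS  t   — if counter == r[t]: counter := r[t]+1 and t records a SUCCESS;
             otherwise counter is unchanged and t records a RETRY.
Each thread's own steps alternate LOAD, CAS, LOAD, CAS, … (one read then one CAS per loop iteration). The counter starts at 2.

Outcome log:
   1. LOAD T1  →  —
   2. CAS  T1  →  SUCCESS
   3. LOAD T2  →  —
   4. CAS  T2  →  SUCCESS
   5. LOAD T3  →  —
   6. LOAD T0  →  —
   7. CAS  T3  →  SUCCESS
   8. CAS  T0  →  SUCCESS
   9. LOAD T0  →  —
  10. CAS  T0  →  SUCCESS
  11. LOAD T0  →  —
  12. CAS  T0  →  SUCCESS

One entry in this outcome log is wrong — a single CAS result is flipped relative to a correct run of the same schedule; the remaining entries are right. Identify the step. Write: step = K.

step = 8

Re-executing:
[1] T1.load  rd  (counter 2, T1.r 2)
[2] T1.cas  hit  (counter 3, T1.r 2)
[3] T2.load  rd  (counter 3, T2.r 3)
[4] T2.cas  hit  (counter 4, T2.r 3)
[5] T3.load  rd  (counter 4, T3.r 4)
[6] T0.load  rd  (counter 4, T0.r 4)
[7] T3.cas  hit  (counter 5, T3.r 4)
[8] T0.cas  miss  (counter 5, T0.r 4)
[9] T0.load  rd  (counter 5, T0.r 5)
[10] T0.cas  hit  (counter 6, T0.r 5)
[11] T0.load  rd  (counter 6, T0.r 6)
[12] T0.cas  hit  (counter 7, T0.r 6)
Mismatch at 8.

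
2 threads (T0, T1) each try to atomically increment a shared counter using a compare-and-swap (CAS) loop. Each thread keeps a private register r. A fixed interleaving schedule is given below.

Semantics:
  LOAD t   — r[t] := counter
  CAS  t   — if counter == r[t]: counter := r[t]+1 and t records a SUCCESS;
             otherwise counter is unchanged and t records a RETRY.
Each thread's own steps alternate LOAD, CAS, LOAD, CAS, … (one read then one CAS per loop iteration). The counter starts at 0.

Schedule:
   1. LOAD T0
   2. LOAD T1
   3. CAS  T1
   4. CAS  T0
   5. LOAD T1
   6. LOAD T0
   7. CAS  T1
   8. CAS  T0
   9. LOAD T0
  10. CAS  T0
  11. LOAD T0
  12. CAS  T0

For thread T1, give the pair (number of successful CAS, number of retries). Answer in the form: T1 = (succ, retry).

T1 = (2, 0)

[1] T0.load  rd  (counter 0, T0.r 0)
[2] T1.load  rd  (counter 0, T1.r 0)
[3] T1.cas  hit  (counter 1, T1.r 0)
[4] T0.cas  miss  (counter 1, T0.r 0)
[5] T1.load  rd  (counter 1, T1.r 1)
[6] T0.load  rd  (counter 1, T0.r 1)
[7] T1.cas  hit  (counter 2, T1.r 1)
[8] T0.cas  miss  (counter 2, T0.r 1)
[9] T0.load  rd  (counter 2, T0.r 2)
[10] T0.cas  hit  (counter 3, T0.r 2)
[11] T0.load  rd  (counter 3, T0.r 3)
[12] T0.cas  hit  (counter 4, T0.r 3)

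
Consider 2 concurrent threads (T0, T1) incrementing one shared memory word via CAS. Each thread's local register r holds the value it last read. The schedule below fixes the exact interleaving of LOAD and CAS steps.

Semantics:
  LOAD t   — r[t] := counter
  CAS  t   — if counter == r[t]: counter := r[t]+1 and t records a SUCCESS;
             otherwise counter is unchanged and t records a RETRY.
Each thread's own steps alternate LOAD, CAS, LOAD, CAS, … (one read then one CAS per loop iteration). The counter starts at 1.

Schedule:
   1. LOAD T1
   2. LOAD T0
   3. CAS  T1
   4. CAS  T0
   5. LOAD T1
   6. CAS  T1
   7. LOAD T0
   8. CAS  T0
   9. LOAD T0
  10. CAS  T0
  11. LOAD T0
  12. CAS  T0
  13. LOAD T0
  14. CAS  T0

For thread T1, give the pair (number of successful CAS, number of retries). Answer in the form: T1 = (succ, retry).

T1 = (2, 0)

1. LOAD T1 → mem=1 r[T1]=1 [LOAD]
2. LOAD T0 → mem=1 r[T0]=1 [LOAD]
3. CAS T1 → mem=2 r[T1]=1 [OK]
4. CAS T0 → mem=2 r[T0]=1 [RETRY]
5. LOAD T1 → mem=2 r[T1]=2 [LOAD]
6. CAS T1 → mem=3 r[T1]=2 [OK]
7. LOAD T0 → mem=3 r[T0]=3 [LOAD]
8. CAS T0 → mem=4 r[T0]=3 [OK]
9. LOAD T0 → mem=4 r[T0]=4 [LOAD]
10. CAS T0 → mem=5 r[T0]=4 [OK]
11. LOAD T0 → mem=5 r[T0]=5 [LOAD]
12. CAS T0 → mem=6 r[T0]=5 [OK]
13. LOAD T0 → mem=6 r[T0]=6 [LOAD]
14. CAS T0 → mem=7 r[T0]=6 [OK]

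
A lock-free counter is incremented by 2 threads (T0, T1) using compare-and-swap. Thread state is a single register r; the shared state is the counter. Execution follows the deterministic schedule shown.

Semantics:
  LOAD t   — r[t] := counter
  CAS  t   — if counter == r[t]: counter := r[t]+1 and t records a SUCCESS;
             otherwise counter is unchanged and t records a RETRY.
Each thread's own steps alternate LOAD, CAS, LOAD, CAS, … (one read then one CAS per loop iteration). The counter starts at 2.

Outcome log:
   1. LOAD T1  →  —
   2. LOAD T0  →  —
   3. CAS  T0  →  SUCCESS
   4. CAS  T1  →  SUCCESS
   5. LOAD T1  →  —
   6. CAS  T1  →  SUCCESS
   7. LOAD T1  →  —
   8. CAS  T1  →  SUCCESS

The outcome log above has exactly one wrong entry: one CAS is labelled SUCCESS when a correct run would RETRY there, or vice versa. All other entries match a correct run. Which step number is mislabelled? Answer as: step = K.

Reference trace:
#1 T1 reads 2
#2 T0 reads 2
#3 T0 CAS(2→3) writes; counter now 3
#4 T1 CAS(2→3) fails; counter now 3
#5 T1 reads 3
#6 T1 CAS(3→4) writes; counter now 4
#7 T1 reads 4
#8 T1 CAS(4→5) writes; counter now 5
Flip is step 4.

step = 4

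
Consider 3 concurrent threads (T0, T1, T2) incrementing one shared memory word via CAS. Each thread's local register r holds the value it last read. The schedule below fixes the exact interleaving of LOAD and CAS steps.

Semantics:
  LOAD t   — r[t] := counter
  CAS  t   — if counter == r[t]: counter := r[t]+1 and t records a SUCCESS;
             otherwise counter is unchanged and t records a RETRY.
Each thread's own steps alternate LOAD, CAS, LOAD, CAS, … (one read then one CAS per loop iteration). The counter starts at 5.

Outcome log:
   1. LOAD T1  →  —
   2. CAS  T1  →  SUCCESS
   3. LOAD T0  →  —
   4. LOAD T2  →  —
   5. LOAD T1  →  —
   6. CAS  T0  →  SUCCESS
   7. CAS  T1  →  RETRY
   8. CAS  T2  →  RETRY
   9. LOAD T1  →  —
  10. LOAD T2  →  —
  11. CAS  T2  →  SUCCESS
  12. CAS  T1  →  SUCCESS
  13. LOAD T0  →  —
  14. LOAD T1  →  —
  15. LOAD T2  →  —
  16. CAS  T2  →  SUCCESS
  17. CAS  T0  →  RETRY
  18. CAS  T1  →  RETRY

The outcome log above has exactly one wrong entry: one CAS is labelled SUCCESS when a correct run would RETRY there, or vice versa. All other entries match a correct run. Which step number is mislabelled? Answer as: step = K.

step = 12

Re-executing:
T1 LOAD — after: cnt=5, r=5 — load
T1 CAS — after: cnt=6, r=5 — ok
T0 LOAD — after: cnt=6, r=6 — load
T2 LOAD — after: cnt=6, r=6 — load
T1 LOAD — after: cnt=6, r=6 — load
T0 CAS — after: cnt=7, r=6 — ok
T1 CAS — after: cnt=7, r=6 — retry
T2 CAS — after: cnt=7, r=6 — retry
T1 LOAD — after: cnt=7, r=7 — load
T2 LOAD — after: cnt=7, r=7 — load
T2 CAS — after: cnt=8, r=7 — ok
T1 CAS — after: cnt=8, r=7 — retry
T0 LOAD — after: cnt=8, r=8 — load
T1 LOAD — after: cnt=8, r=8 — load
T2 LOAD — after: cnt=8, r=8 — load
T2 CAS — after: cnt=9, r=8 — ok
T0 CAS — after: cnt=9, r=8 — retry
T1 CAS — after: cnt=9, r=8 — retry
Flip is step 12.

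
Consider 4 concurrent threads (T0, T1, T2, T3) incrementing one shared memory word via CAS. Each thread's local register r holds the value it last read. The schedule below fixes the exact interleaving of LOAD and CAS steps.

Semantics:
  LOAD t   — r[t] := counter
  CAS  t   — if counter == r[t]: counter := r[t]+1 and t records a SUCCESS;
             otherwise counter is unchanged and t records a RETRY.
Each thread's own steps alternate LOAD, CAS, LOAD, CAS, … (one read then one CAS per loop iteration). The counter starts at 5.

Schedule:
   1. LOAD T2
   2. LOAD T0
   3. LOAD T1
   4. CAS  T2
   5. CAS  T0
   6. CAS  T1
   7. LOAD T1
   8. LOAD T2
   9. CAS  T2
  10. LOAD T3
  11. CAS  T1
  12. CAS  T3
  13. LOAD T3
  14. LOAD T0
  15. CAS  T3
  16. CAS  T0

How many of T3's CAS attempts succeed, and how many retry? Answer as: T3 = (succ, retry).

T3 = (2, 0)

   1) LOAD T2:  M=5  r_T2=5
   2) LOAD T0:  M=5  r_T0=5
   3) LOAD T1:  M=5  r_T1=5
   4) CAS  T2:  M=6  r_T2=5 ✓
   5) CAS  T0:  M=6  r_T0=5 ✗
   6) CAS  T1:  M=6  r_T1=5 ✗
   7) LOAD T1:  M=6  r_T1=6
   8) LOAD T2:  M=6  r_T2=6
   9) CAS  T2:  M=7  r_T2=6 ✓
  10) LOAD T3:  M=7  r_T3=7
  11) CAS  T1:  M=7  r_T1=6 ✗
  12) CAS  T3:  M=8  r_T3=7 ✓
  13) LOAD T3:  M=8  r_T3=8
  14) LOAD T0:  M=8  r_T0=8
  15) CAS  T3:  M=9  r_T3=8 ✓
  16) CAS  T0:  M=9  r_T0=8 ✗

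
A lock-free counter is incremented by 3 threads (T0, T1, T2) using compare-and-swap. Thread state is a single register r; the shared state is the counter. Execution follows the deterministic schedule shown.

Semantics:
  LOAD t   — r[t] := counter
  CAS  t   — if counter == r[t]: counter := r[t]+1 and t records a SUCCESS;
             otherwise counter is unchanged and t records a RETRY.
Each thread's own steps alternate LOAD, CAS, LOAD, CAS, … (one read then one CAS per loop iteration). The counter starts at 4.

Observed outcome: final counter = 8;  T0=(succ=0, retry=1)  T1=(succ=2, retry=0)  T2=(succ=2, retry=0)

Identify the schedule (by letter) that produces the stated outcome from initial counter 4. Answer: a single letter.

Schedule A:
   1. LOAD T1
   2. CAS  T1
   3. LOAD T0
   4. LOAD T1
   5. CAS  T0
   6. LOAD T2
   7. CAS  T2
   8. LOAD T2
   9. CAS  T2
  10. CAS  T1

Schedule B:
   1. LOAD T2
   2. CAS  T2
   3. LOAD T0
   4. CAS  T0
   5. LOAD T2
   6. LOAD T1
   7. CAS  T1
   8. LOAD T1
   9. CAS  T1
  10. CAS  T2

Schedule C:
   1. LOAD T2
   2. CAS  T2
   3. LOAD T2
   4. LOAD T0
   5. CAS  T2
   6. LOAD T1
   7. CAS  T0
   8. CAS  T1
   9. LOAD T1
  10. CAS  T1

Tracing schedule C:
1. LOAD T2 → mem=4 r[T2]=4 [LOAD]
2. CAS T2 → mem=5 r[T2]=4 [OK]
3. LOAD T2 → mem=5 r[T2]=5 [LOAD]
4. LOAD T0 → mem=5 r[T0]=5 [LOAD]
5. CAS T2 → mem=6 r[T2]=5 [OK]
6. LOAD T1 → mem=6 r[T1]=6 [LOAD]
7. CAS T0 → mem=6 r[T0]=5 [RETRY]
8. CAS T1 → mem=7 r[T1]=6 [OK]
9. LOAD T1 → mem=7 r[T1]=7 [LOAD]
10. CAS T1 → mem=8 r[T1]=7 [OK]

C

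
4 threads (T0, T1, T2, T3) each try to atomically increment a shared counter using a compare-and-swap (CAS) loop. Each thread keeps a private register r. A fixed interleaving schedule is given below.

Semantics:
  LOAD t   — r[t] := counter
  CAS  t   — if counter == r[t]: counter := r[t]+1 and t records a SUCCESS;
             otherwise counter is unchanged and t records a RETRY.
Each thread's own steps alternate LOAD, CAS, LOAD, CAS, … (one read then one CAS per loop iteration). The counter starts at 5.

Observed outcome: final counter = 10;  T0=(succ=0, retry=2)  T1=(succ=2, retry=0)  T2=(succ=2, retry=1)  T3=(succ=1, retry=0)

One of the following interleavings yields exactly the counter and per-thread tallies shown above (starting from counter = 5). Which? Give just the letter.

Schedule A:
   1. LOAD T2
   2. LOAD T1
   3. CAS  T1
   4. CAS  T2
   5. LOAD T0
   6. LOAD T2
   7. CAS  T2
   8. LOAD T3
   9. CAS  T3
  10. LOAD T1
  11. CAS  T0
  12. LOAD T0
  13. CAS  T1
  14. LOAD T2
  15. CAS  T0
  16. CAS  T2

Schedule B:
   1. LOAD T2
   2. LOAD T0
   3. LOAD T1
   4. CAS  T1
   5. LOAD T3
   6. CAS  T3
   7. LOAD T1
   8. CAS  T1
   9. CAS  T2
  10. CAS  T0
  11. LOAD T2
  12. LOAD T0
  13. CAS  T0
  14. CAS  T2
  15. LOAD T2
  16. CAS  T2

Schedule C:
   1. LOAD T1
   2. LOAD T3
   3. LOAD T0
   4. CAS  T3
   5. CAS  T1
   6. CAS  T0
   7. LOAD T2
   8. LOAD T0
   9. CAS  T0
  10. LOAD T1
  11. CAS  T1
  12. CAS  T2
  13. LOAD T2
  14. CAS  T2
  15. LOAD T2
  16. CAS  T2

Tracing schedule A:
[1] T2.load  rd  (counter 5, T2.r 5)
[2] T1.load  rd  (counter 5, T1.r 5)
[3] T1.cas  hit  (counter 6, T1.r 5)
[4] T2.cas  miss  (counter 6, T2.r 5)
[5] T0.load  rd  (counter 6, T0.r 6)
[6] T2.load  rd  (counter 6, T2.r 6)
[7] T2.cas  hit  (counter 7, T2.r 6)
[8] T3.load  rd  (counter 7, T3.r 7)
[9] T3.cas  hit  (counter 8, T3.r 7)
[10] T1.load  rd  (counter 8, T1.r 8)
[11] T0.cas  miss  (counter 8, T0.r 6)
[12] T0.load  rd  (counter 8, T0.r 8)
[13] T1.cas  hit  (counter 9, T1.r 8)
[14] T2.load  rd  (counter 9, T2.r 9)
[15] T0.cas  miss  (counter 9, T0.r 8)
[16] T2.cas  hit  (counter 10, T2.r 9)

A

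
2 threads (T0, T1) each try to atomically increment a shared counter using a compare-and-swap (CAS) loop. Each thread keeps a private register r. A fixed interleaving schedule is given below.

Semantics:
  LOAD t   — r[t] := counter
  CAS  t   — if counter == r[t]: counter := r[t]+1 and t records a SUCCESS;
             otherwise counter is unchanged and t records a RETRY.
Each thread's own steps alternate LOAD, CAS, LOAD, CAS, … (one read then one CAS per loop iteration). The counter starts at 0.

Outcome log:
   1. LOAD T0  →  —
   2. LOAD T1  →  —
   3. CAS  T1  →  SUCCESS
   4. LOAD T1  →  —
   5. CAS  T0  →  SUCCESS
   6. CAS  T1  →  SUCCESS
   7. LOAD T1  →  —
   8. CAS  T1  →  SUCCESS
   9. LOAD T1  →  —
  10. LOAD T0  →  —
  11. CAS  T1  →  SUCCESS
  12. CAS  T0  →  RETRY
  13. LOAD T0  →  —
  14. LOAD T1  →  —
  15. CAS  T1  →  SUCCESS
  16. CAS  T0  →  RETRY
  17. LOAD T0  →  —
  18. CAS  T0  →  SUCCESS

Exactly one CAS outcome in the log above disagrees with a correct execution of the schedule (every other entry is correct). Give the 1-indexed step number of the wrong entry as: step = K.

step = 5

Reference trace:
   1) LOAD T0:  M=0  r_T0=0
   2) LOAD T1:  M=0  r_T1=0
   3) CAS  T1:  M=1  r_T1=0 ✓
   4) LOAD T1:  M=1  r_T1=1
   5) CAS  T0:  M=1  r_T0=0 ✗
   6) CAS  T1:  M=2  r_T1=1 ✓
   7) LOAD T1:  M=2  r_T1=2
   8) CAS  T1:  M=3  r_T1=2 ✓
   9) LOAD T1:  M=3  r_T1=3
  10) LOAD T0:  M=3  r_T0=3
  11) CAS  T1:  M=4  r_T1=3 ✓
  12) CAS  T0:  M=4  r_T0=3 ✗
  13) LOAD T0:  M=4  r_T0=4
  14) LOAD T1:  M=4  r_T1=4
  15) CAS  T1:  M=5  r_T1=4 ✓
  16) CAS  T0:  M=5  r_T0=4 ✗
  17) LOAD T0:  M=5  r_T0=5
  18) CAS  T0:  M=6  r_T0=5 ✓
Flip is step 5.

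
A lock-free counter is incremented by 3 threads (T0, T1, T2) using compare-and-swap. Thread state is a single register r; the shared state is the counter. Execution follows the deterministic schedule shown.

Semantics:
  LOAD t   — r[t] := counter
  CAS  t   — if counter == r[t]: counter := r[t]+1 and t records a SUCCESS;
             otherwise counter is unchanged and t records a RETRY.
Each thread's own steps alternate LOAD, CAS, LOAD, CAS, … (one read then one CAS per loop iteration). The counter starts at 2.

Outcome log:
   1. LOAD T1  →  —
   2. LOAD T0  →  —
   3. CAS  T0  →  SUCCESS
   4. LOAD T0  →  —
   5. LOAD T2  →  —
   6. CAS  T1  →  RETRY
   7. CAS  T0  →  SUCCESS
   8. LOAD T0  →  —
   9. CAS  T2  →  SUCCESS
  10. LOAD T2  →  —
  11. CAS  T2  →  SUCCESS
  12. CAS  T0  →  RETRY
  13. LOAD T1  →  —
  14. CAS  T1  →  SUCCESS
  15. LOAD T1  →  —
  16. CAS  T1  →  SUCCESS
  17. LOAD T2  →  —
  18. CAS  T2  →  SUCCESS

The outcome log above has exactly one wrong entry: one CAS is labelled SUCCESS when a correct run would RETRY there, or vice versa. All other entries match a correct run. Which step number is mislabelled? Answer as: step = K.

step = 9

Correct run:
[1] T1.load  rd  (counter 2, T1.r 2)
[2] T0.load  rd  (counter 2, T0.r 2)
[3] T0.cas  hit  (counter 3, T0.r 2)
[4] T0.load  rd  (counter 3, T0.r 3)
[5] T2.load  rd  (counter 3, T2.r 3)
[6] T1.cas  miss  (counter 3, T1.r 2)
[7] T0.cas  hit  (counter 4, T0.r 3)
[8] T0.load  rd  (counter 4, T0.r 4)
[9] T2.cas  miss  (counter 4, T2.r 3)
[10] T2.load  rd  (counter 4, T2.r 4)
[11] T2.cas  hit  (counter 5, T2.r 4)
[12] T0.cas  miss  (counter 5, T0.r 4)
[13] T1.load  rd  (counter 5, T1.r 5)
[14] T1.cas  hit  (counter 6, T1.r 5)
[15] T1.load  rd  (counter 6, T1.r 6)
[16] T1.cas  hit  (counter 7, T1.r 6)
[17] T2.load  rd  (counter 7, T2.r 7)
[18] T2.cas  hit  (counter 8, T2.r 7)
Flip is step 9.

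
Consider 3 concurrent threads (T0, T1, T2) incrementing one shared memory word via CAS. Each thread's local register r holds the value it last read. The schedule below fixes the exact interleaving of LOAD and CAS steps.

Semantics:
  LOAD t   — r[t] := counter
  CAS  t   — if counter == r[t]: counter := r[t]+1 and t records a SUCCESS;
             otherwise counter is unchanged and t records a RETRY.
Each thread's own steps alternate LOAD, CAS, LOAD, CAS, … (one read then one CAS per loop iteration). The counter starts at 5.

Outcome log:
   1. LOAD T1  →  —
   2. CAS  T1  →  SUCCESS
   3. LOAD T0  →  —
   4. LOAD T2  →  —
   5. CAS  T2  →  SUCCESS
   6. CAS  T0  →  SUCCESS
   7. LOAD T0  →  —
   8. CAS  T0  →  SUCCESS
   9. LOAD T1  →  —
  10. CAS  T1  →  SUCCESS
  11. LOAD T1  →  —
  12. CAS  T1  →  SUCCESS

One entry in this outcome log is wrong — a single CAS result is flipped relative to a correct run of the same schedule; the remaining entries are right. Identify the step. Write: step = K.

step = 6

Reference trace:
1. LOAD T1 → mem=5 r[T1]=5 [LOAD]
2. CAS T1 → mem=6 r[T1]=5 [OK]
3. LOAD T0 → mem=6 r[T0]=6 [LOAD]
4. LOAD T2 → mem=6 r[T2]=6 [LOAD]
5. CAS T2 → mem=7 r[T2]=6 [OK]
6. CAS T0 → mem=7 r[T0]=6 [RETRY]
7. LOAD T0 → mem=7 r[T0]=7 [LOAD]
8. CAS T0 → mem=8 r[T0]=7 [OK]
9. LOAD T1 → mem=8 r[T1]=8 [LOAD]
10. CAS T1 → mem=9 r[T1]=8 [OK]
11. LOAD T1 → mem=9 r[T1]=9 [LOAD]
12. CAS T1 → mem=10 r[T1]=9 [OK]
Mismatch at 6.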